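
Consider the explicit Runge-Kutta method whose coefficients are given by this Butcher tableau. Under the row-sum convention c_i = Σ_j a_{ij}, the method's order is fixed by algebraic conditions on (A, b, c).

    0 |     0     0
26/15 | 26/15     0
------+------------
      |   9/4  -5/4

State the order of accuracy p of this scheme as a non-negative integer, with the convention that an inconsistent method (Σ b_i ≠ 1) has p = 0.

1

b = (9/4, -5/4)
c = (0, 26/15)
Σ b_i: 9/4·1 + (-5/4)·1 = 1 ✓
b·c: (-5/4)·26/15 = -13/6 ≠ 1/2 ⇒ order 1.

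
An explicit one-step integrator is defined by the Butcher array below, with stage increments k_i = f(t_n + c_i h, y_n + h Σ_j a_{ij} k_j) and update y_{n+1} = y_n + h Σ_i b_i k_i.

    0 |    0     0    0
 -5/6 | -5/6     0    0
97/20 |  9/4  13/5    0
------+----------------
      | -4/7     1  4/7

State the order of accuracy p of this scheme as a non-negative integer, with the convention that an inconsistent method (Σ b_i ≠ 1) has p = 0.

1

b = (-4/7, 1, 4/7)
c = (0, -5/6, 97/20)
Ac = (0, 0, -13/6)
Σ b_i: (-4/7)·1 + 1·1 + 4/7·1 = 1 ✓
b·c: 1·(-5/6) + 4/7·97/20 = 407/210 ≠ 1/2 ⇒ order 1.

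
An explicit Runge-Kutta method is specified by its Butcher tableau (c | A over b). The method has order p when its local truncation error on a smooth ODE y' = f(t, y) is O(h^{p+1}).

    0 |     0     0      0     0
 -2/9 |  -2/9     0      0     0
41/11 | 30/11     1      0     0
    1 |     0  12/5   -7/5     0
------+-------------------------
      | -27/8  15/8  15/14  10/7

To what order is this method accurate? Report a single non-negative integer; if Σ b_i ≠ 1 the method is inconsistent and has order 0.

1

b = (-27/8, 15/8, 15/14, 10/7)
c = (0, -2/9, 41/11, 1)
Ac = (0, 0, -2/9, -949/165)
Σ b_i: (-27/8)·1 + 15/8·1 + 15/14·1 + 10/7·1 = 1 ✓
b·c: 15/8·(-2/9) + 15/14·41/11 + 10/7·1 = 4625/924 ≠ 1/2 ⇒ order 1.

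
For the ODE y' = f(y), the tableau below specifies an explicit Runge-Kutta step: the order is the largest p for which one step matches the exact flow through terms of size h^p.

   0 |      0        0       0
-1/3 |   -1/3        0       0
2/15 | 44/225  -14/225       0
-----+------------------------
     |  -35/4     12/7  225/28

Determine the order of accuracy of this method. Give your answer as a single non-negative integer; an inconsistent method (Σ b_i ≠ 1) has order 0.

b = (-35/4, 12/7, 225/28)
c = (0, -1/3, 2/15)
Ac = (0, 0, 14/675)
Σ b_i: (-35/4)·1 + 12/7·1 + 225/28·1 = 1 ✓
b·c: 12/7·(-1/3) + 225/28·2/15 = 1/2 ✓
b·c²: 12/7·1/9 + 225/28·4/225 = 1/3 ✓
b·Ac: 225/28·14/675 = 1/6 ✓; 3 stages ⇒ order 3.

3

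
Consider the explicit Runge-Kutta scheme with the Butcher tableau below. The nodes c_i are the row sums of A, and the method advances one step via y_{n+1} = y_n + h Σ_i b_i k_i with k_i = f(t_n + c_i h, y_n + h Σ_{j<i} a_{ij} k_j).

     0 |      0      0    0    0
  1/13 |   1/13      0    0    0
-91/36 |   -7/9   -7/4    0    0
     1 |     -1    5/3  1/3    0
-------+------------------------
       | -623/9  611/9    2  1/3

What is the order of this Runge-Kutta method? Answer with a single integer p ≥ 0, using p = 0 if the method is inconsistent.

b = (-623/9, 611/9, 2, 1/3)
c = (0, 1/13, -91/36, 1)
Ac = (0, 0, -7/52, -1003/1404)
Σ b_i: (-623/9)·1 + 611/9·1 + 2·1 + 1/3·1 = 1 ✓
b·c: 611/9·1/13 + 2·(-91/36) + 1/3·1 = 1/2 ✓
b·c²: 611/9·1/169 + 2·8281/1296 + 1/3·1 = 113845/8424 ≠ 1/3 ⇒ order 2.
b·Ac: 2·(-7/52) + 1/3·(-1003/1404) = -2137/4212 ≠ 1/6

2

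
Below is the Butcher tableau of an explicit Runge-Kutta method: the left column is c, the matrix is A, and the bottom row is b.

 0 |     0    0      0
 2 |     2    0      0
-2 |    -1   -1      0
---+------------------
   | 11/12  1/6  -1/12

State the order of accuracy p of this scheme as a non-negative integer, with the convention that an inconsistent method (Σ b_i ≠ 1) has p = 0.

3

b = (11/12, 1/6, -1/12)
c = (0, 2, -2)
Ac = (0, 0, -2)
Σ b_i: 11/12·1 + 1/6·1 + (-1/12)·1 = 1 ✓
b·c: 1/6·2 + (-1/12)·(-2) = 1/2 ✓
b·c²: 1/6·4 + (-1/12)·4 = 1/3 ✓
b·Ac: (-1/12)·(-2) = 1/6 ✓; 3 stages ⇒ order 3.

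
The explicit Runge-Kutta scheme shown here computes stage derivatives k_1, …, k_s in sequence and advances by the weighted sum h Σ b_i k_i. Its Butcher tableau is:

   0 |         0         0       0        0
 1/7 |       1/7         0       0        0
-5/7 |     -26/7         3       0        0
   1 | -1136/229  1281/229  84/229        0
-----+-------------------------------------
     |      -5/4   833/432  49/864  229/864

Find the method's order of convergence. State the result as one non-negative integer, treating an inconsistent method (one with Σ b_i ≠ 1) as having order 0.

4

b = (-5/4, 833/432, 49/864, 229/864)
c = (0, 1/7, -5/7, 1)
Ac = (0, 0, 3/7, 123/229)
Σ b_i: (-5/4)·1 + 833/432·1 + 49/864·1 + 229/864·1 = 1 ✓
b·c: 833/432·1/7 + 49/864·(-5/7) + 229/864·1 = 1/2 ✓
b·c²: 833/432·1/49 + 49/864·25/49 + 229/864·1 = 1/3 ✓
b·Ac: 49/864·3/7 + 229/864·123/229 = 1/6 ✓
b·c³: 833/432·1/343 + 49/864·(-125/343) + 229/864·1 = 1/4 ✓
b·(c∘Ac): 49/864·(-15/49) + 229/864·123/229 = 1/8 ✓
b·Ac²: 49/864·3/49 + 229/864·69/229 = 1/12 ✓
b·A²c: 229/864·36/229 = 1/24 ✓; 4 stages ⇒ order 4.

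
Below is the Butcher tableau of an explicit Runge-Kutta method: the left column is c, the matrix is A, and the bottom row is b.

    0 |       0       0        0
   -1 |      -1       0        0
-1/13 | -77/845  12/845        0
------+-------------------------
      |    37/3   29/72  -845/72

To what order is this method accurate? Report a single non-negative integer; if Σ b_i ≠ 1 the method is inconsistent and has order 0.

b = (37/3, 29/72, -845/72)
c = (0, -1, -1/13)
Ac = (0, 0, -12/845)
Σ b_i: 37/3·1 + 29/72·1 + (-845/72)·1 = 1 ✓
b·c: 29/72·(-1) + (-845/72)·(-1/13) = 1/2 ✓
b·c²: 29/72·1 + (-845/72)·1/169 = 1/3 ✓
b·Ac: (-845/72)·(-12/845) = 1/6 ✓; 3 stages ⇒ order 3.

3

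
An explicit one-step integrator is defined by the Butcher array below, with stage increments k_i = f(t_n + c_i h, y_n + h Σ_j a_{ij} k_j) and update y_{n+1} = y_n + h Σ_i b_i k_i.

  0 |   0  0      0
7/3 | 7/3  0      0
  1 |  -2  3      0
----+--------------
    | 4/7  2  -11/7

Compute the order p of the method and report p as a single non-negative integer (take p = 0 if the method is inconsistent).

b = (4/7, 2, -11/7)
c = (0, 7/3, 1)
Ac = (0, 0, 7)
Σ b_i: 4/7·1 + 2·1 + (-11/7)·1 = 1 ✓
b·c: 2·7/3 + (-11/7)·1 = 65/21 ≠ 1/2 ⇒ order 1.

1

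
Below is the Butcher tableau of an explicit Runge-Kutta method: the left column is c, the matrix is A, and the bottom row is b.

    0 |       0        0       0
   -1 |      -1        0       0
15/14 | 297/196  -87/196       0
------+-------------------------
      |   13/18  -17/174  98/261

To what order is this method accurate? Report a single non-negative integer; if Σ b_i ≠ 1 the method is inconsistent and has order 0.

3

b = (13/18, -17/174, 98/261)
c = (0, -1, 15/14)
Ac = (0, 0, 87/196)
Σ b_i: 13/18·1 + (-17/174)·1 + 98/261·1 = 1 ✓
b·c: (-17/174)·(-1) + 98/261·15/14 = 1/2 ✓
b·c²: (-17/174)·1 + 98/261·225/196 = 1/3 ✓
b·Ac: 98/261·87/196 = 1/6 ✓; 3 stages ⇒ order 3.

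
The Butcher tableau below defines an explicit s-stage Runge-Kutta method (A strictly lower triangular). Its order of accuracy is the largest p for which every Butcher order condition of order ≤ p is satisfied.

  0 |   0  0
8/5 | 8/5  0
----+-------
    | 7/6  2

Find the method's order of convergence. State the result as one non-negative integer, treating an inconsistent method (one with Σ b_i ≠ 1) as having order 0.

0

b = (7/6, 2)
c = (0, 8/5)
Σ b_i: 7/6·1 + 2·1 = 19/6 ≠ 1 ⇒ order 0.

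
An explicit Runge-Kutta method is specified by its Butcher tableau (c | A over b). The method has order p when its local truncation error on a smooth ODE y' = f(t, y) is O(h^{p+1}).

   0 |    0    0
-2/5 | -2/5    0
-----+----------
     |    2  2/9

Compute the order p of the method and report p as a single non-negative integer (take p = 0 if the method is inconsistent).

b = (2, 2/9)
c = (0, -2/5)
Σ b_i: 2·1 + 2/9·1 = 20/9 ≠ 1 ⇒ order 0.

0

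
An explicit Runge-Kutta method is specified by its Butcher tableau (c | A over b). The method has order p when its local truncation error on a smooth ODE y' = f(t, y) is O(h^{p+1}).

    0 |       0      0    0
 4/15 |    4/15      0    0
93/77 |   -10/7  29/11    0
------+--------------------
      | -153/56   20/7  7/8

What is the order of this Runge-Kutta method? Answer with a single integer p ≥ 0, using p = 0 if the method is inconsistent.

b = (-153/56, 20/7, 7/8)
c = (0, 4/15, 93/77)
Ac = (0, 0, 116/165)
Σ b_i: (-153/56)·1 + 20/7·1 + 7/8·1 = 1 ✓
b·c: 20/7·4/15 + 7/8·93/77 = 3361/1848 ≠ 1/2 ⇒ order 1.

1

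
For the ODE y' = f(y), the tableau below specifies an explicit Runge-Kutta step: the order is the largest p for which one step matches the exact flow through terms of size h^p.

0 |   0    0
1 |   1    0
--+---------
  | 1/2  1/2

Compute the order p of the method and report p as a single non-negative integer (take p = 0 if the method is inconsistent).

2

b = (1/2, 1/2)
c = (0, 1)
Σ b_i: 1/2·1 + 1/2·1 = 1 ✓
b·c: 1/2·1 = 1/2 ✓; 2 stages ⇒ order 2.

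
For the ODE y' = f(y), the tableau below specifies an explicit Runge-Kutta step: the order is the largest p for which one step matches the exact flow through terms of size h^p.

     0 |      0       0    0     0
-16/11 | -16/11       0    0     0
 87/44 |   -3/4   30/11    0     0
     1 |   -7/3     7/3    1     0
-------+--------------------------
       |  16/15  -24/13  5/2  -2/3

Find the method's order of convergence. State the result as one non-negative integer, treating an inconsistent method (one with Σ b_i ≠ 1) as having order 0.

b = (16/15, -24/13, 5/2, -2/3)
c = (0, -16/11, 87/44, 1)
Ac = (0, 0, -480/121, -17/12)
Σ b_i: 16/15·1 + (-24/13)·1 + 5/2·1 + (-2/3)·1 = 137/130 ≠ 1 ⇒ order 0.

0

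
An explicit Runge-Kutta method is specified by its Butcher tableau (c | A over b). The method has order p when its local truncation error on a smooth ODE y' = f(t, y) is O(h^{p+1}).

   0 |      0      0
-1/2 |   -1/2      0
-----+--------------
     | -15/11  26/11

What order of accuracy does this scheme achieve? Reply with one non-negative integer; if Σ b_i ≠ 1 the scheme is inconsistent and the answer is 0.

1

b = (-15/11, 26/11)
c = (0, -1/2)
Σ b_i: (-15/11)·1 + 26/11·1 = 1 ✓
b·c: 26/11·(-1/2) = -13/11 ≠ 1/2 ⇒ order 1.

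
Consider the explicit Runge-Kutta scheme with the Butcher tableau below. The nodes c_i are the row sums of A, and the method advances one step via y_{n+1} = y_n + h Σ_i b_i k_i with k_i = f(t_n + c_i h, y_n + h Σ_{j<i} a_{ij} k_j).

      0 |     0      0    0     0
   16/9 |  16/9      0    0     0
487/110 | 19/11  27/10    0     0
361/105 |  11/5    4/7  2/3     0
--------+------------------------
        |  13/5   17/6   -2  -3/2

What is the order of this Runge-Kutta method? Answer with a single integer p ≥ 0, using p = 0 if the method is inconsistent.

0

b = (13/5, 17/6, -2, -3/2)
c = (0, 16/9, 487/110, 361/105)
Ac = (0, 0, 24/5, 13747/3465)
Σ b_i: 13/5·1 + 17/6·1 + (-2)·1 + (-3/2)·1 = 29/15 ≠ 1 ⇒ order 0.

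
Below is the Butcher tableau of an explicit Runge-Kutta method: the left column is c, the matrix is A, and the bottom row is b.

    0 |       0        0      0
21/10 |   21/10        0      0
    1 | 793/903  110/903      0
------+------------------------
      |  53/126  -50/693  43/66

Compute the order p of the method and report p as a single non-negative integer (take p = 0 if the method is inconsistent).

3

b = (53/126, -50/693, 43/66)
c = (0, 21/10, 1)
Ac = (0, 0, 11/43)
Σ b_i: 53/126·1 + (-50/693)·1 + 43/66·1 = 1 ✓
b·c: (-50/693)·21/10 + 43/66·1 = 1/2 ✓
b·c²: (-50/693)·441/100 + 43/66·1 = 1/3 ✓
b·Ac: 43/66·11/43 = 1/6 ✓; 3 stages ⇒ order 3.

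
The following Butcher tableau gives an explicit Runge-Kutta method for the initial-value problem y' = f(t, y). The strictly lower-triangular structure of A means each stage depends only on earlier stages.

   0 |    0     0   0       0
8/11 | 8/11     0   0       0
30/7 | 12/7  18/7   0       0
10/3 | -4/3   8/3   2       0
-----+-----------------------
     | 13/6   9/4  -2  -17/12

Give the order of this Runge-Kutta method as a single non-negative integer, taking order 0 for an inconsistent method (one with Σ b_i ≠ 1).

1

b = (13/6, 9/4, -2, -17/12)
c = (0, 8/11, 30/7, 10/3)
Ac = (0, 0, 144/77, 2428/231)
Σ b_i: 13/6·1 + 9/4·1 + (-2)·1 + (-17/12)·1 = 1 ✓
b·c: 9/4·8/11 + (-2)·30/7 + (-17/12)·10/3 = -16157/1386 ≠ 1/2 ⇒ order 1.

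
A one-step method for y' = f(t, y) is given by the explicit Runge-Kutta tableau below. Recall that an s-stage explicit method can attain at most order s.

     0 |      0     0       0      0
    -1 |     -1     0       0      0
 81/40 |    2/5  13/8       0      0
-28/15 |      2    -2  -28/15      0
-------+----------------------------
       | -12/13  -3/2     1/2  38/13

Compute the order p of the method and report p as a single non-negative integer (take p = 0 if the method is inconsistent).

b = (-12/13, -3/2, 1/2, 38/13)
c = (0, -1, 81/40, -28/15)
Ac = (0, 0, -13/8, -89/50)
Σ b_i: (-12/13)·1 + (-3/2)·1 + 1/2·1 + 38/13·1 = 1 ✓
b·c: (-3/2)·(-1) + 1/2·81/40 + 38/13·(-28/15) = -1837/624 ≠ 1/2 ⇒ order 1.

1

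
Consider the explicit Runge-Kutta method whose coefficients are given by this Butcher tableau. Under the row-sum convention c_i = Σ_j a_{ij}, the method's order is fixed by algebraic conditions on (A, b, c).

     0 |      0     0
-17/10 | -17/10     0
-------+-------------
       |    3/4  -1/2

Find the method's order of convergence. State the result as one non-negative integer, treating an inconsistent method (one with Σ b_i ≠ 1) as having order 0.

b = (3/4, -1/2)
c = (0, -17/10)
Σ b_i: 3/4·1 + (-1/2)·1 = 1/4 ≠ 1 ⇒ order 0.

0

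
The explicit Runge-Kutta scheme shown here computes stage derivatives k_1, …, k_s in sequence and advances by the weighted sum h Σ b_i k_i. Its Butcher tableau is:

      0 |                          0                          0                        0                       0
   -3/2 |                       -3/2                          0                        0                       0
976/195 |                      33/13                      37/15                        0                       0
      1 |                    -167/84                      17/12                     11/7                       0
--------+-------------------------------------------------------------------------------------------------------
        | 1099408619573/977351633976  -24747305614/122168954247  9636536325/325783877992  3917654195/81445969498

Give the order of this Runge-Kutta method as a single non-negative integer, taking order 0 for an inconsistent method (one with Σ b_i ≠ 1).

3

b = (1099408619573/977351633976, -24747305614/122168954247, 9636536325/325783877992, 3917654195/81445969498)
c = (0, -3/2, 976/195, 1)
Ac = (0, 0, -37/10, 62683/10920)
Σ b_i: 1099408619573/977351633976·1 + (-24747305614/122168954247)·1 + 9636536325/325783877992·1 + 3917654195/81445969498·1 = 1 ✓
b·c: (-24747305614/122168954247)·(-3/2) + 9636536325/325783877992·976/195 + 3917654195/81445969498·1 = 1/2 ✓
b·c²: (-24747305614/122168954247)·9/4 + 9636536325/325783877992·952576/38025 + 3917654195/81445969498·1 = 1/3 ✓
b·Ac: 9636536325/325783877992·(-37/10) + 3917654195/81445969498·62683/10920 = 1/6 ✓
b·c³: (-24747305614/122168954247)·(-27/8) + 9636536325/325783877992·929714176/7414875 + 3917654195/81445969498·1 = 32550155341889/7330137254820 ≠ 1/4 ⇒ order 3.
b·(c∘Ac): 9636536325/325783877992·(-18056/975) + 3917654195/81445969498·62683/10920 = -531037630265/1954703267952 ≠ 1/8
b·Ac²: 9636536325/325783877992·111/20 + 3917654195/81445969498·181228301/4258800 = 210695858767963/95291784312660 ≠ 1/12
b·A²c: 3917654195/81445969498·(-407/70) = -45556721639/162891938996 ≠ 1/24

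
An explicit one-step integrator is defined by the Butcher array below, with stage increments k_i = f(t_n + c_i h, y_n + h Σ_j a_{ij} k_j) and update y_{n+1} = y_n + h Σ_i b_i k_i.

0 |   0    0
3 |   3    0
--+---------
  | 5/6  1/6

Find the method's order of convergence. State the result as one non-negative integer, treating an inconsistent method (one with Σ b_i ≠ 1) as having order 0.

2

b = (5/6, 1/6)
c = (0, 3)
Σ b_i: 5/6·1 + 1/6·1 = 1 ✓
b·c: 1/6·3 = 1/2 ✓; 2 stages ⇒ order 2.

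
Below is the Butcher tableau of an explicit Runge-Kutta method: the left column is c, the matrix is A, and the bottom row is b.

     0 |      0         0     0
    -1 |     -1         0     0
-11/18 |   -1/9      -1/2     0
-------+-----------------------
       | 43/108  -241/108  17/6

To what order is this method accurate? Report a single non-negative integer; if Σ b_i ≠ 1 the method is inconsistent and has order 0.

2

b = (43/108, -241/108, 17/6)
c = (0, -1, -11/18)
Ac = (0, 0, 1/2)
Σ b_i: 43/108·1 + (-241/108)·1 + 17/6·1 = 1 ✓
b·c: (-241/108)·(-1) + 17/6·(-11/18) = 1/2 ✓
b·c²: (-241/108)·1 + 17/6·121/324 = -2281/1944 ≠ 1/3 ⇒ order 2.
b·Ac: 17/6·1/2 = 17/12 ≠ 1/6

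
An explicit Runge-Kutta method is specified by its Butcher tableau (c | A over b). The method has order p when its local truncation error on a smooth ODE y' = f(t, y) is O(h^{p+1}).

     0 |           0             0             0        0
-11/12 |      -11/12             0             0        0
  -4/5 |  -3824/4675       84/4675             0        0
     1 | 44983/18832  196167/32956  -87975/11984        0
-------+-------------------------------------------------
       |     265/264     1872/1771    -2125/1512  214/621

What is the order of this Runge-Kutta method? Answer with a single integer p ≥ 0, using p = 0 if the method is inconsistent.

4

b = (265/264, 1872/1771, -2125/1512, 214/621)
c = (0, -11/12, -4/5, 1)
Ac = (0, 0, -7/425, 713/1712)
Σ b_i: 265/264·1 + 1872/1771·1 + (-2125/1512)·1 + 214/621·1 = 1 ✓
b·c: 1872/1771·(-11/12) + (-2125/1512)·(-4/5) + 214/621·1 = 1/2 ✓
b·c²: 1872/1771·121/144 + (-2125/1512)·16/25 + 214/621·1 = 1/3 ✓
b·Ac: (-2125/1512)·(-7/425) + 214/621·713/1712 = 1/6 ✓
b·c³: 1872/1771·(-1331/1728) + (-2125/1512)·(-64/125) + 214/621·1 = 1/4 ✓
b·(c∘Ac): (-2125/1512)·28/2125 + 214/621·713/1712 = 1/8 ✓
b·Ac²: (-2125/1512)·77/5100 + 214/621·6233/20544 = 1/12 ✓
b·A²c: 214/621·207/1712 = 1/24 ✓; 4 stages ⇒ order 4.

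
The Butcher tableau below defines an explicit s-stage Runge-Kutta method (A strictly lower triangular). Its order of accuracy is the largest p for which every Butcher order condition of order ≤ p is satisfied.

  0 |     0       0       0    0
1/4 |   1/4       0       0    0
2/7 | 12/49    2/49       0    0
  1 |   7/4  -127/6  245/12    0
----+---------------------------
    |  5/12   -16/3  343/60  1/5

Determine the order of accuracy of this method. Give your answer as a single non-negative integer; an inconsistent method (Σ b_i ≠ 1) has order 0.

4

b = (5/12, -16/3, 343/60, 1/5)
c = (0, 1/4, 2/7, 1)
Ac = (0, 0, 1/98, 13/24)
Σ b_i: 5/12·1 + (-16/3)·1 + 343/60·1 + 1/5·1 = 1 ✓
b·c: (-16/3)·1/4 + 343/60·2/7 + 1/5·1 = 1/2 ✓
b·c²: (-16/3)·1/16 + 343/60·4/49 + 1/5·1 = 1/3 ✓
b·Ac: 343/60·1/98 + 1/5·13/24 = 1/6 ✓
b·c³: (-16/3)·1/64 + 343/60·8/343 + 1/5·1 = 1/4 ✓
b·(c∘Ac): 343/60·1/343 + 1/5·13/24 = 1/8 ✓
b·Ac²: 343/60·1/392 + 1/5·11/32 = 1/12 ✓
b·A²c: 1/5·5/24 = 1/24 ✓; 4 stages ⇒ order 4.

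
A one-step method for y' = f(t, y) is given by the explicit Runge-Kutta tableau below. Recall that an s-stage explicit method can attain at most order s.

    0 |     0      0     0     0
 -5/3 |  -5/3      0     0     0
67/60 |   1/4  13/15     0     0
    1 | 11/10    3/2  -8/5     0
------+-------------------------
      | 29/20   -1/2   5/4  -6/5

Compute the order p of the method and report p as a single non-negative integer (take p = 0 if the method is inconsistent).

b = (29/20, -1/2, 5/4, -6/5)
c = (0, -5/3, 67/60, 1)
Ac = (0, 0, -13/9, -643/150)
Σ b_i: 29/20·1 + (-1/2)·1 + 5/4·1 + (-6/5)·1 = 1 ✓
b·c: (-1/2)·(-5/3) + 5/4·67/60 + (-6/5)·1 = 247/240 ≠ 1/2 ⇒ order 1.

1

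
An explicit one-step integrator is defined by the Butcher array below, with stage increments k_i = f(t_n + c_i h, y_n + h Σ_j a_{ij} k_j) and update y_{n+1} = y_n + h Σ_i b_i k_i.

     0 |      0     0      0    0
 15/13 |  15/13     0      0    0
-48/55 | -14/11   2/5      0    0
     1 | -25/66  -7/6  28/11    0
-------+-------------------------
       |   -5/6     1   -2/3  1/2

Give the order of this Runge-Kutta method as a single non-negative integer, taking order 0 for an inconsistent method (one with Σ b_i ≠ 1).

b = (-5/6, 1, -2/3, 1/2)
c = (0, 15/13, -48/55, 1)
Ac = (0, 0, 6/13, -56119/15730)
Σ b_i: (-5/6)·1 + 1·1 + (-2/3)·1 + 1/2·1 = 0 ≠ 1 ⇒ order 0.

0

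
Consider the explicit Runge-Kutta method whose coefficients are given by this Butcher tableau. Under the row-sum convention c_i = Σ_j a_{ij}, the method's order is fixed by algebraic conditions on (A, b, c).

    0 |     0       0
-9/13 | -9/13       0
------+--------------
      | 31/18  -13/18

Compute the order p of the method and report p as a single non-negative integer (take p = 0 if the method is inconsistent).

b = (31/18, -13/18)
c = (0, -9/13)
Σ b_i: 31/18·1 + (-13/18)·1 = 1 ✓
b·c: (-13/18)·(-9/13) = 1/2 ✓; 2 stages ⇒ order 2.

2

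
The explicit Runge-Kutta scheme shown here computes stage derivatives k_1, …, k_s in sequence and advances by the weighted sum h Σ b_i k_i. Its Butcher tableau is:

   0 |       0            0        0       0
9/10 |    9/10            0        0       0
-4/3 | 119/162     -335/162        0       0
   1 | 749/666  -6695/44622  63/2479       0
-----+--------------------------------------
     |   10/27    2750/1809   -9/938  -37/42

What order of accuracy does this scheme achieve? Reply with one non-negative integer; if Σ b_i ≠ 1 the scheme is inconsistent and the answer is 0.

4

b = (10/27, 2750/1809, -9/938, -37/42)
c = (0, 9/10, -4/3, 1)
Ac = (0, 0, -67/36, -25/148)
Σ b_i: 10/27·1 + 2750/1809·1 + (-9/938)·1 + (-37/42)·1 = 1 ✓
b·c: 2750/1809·9/10 + (-9/938)·(-4/3) + (-37/42)·1 = 1/2 ✓
b·c²: 2750/1809·81/100 + (-9/938)·16/9 + (-37/42)·1 = 1/3 ✓
b·Ac: (-9/938)·(-67/36) + (-37/42)·(-25/148) = 1/6 ✓
b·c³: 2750/1809·729/1000 + (-9/938)·(-64/27) + (-37/42)·1 = 1/4 ✓
b·(c∘Ac): (-9/938)·67/27 + (-37/42)·(-25/148) = 1/8 ✓
b·Ac²: (-9/938)·(-67/40) + (-37/42)·(-113/1480) = 1/12 ✓
b·A²c: (-37/42)·(-7/148) = 1/24 ✓; 4 stages ⇒ order 4.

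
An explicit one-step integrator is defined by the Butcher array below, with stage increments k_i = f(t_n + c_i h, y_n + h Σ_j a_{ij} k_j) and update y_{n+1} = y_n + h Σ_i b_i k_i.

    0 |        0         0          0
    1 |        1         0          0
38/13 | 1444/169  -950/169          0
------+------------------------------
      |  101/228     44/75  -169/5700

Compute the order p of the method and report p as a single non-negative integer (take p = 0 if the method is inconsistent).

b = (101/228, 44/75, -169/5700)
c = (0, 1, 38/13)
Ac = (0, 0, -950/169)
Σ b_i: 101/228·1 + 44/75·1 + (-169/5700)·1 = 1 ✓
b·c: 44/75·1 + (-169/5700)·38/13 = 1/2 ✓
b·c²: 44/75·1 + (-169/5700)·1444/169 = 1/3 ✓
b·Ac: (-169/5700)·(-950/169) = 1/6 ✓; 3 stages ⇒ order 3.

3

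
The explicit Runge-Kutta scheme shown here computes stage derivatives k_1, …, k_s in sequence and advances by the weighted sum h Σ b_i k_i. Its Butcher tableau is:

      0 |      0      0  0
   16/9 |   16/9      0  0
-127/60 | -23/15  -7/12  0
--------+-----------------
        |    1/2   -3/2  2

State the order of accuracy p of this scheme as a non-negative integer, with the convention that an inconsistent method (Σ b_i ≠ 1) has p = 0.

b = (1/2, -3/2, 2)
c = (0, 16/9, -127/60)
Ac = (0, 0, -28/27)
Σ b_i: 1/2·1 + (-3/2)·1 + 2·1 = 1 ✓
b·c: (-3/2)·16/9 + 2·(-127/60) = -69/10 ≠ 1/2 ⇒ order 1.

1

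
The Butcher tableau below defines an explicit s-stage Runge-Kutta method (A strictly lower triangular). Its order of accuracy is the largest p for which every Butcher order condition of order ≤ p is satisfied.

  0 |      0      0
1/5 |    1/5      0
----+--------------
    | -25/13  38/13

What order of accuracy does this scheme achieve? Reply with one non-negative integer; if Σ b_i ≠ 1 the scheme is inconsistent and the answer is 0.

1

b = (-25/13, 38/13)
c = (0, 1/5)
Σ b_i: (-25/13)·1 + 38/13·1 = 1 ✓
b·c: 38/13·1/5 = 38/65 ≠ 1/2 ⇒ order 1.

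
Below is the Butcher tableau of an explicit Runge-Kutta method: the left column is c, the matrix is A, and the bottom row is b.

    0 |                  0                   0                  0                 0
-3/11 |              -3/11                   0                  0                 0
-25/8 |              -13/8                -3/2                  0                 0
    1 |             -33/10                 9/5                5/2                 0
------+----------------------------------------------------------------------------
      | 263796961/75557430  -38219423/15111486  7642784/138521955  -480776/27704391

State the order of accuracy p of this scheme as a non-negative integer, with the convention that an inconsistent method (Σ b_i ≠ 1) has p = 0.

3

b = (263796961/75557430, -38219423/15111486, 7642784/138521955, -480776/27704391)
c = (0, -3/11, -25/8, 1)
Ac = (0, 0, 9/22, -7307/880)
Σ b_i: 263796961/75557430·1 + (-38219423/15111486)·1 + 7642784/138521955·1 + (-480776/27704391)·1 = 1 ✓
b·c: (-38219423/15111486)·(-3/11) + 7642784/138521955·(-25/8) + (-480776/27704391)·1 = 1/2 ✓
b·c²: (-38219423/15111486)·9/121 + 7642784/138521955·625/64 + (-480776/27704391)·1 = 1/3 ✓
b·Ac: 7642784/138521955·9/22 + (-480776/27704391)·(-7307/880) = 1/6 ✓
b·c³: (-38219423/15111486)·(-27/1331) + 7642784/138521955·(-15625/512) + (-480776/27704391)·1 = -731315905/443270256 ≠ 1/4 ⇒ order 3.
b·(c∘Ac): 7642784/138521955·(-225/176) + (-480776/27704391)·(-7307/880) = 20379589/277043910 ≠ 1/8
b·Ac²: 7642784/138521955·(-27/242) + (-480776/27704391)·1900993/77440 = -2107178503/4875972816 ≠ 1/12
b·A²c: (-480776/27704391)·45/44 = -1802910/101582767 ≠ 1/24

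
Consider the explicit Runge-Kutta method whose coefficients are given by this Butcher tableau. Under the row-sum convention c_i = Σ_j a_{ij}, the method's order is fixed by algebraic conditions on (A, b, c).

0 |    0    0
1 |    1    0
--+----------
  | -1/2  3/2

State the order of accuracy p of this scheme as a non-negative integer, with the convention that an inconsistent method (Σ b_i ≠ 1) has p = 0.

1

b = (-1/2, 3/2)
c = (0, 1)
Σ b_i: (-1/2)·1 + 3/2·1 = 1 ✓
b·c: 3/2·1 = 3/2 ≠ 1/2 ⇒ order 1.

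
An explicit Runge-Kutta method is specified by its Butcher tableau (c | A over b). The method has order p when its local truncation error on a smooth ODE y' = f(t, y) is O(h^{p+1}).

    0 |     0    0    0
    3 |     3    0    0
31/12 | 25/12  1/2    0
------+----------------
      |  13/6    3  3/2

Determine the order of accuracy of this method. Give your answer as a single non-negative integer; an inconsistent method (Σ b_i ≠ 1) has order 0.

b = (13/6, 3, 3/2)
c = (0, 3, 31/12)
Ac = (0, 0, 3/2)
Σ b_i: 13/6·1 + 3·1 + 3/2·1 = 20/3 ≠ 1 ⇒ order 0.

0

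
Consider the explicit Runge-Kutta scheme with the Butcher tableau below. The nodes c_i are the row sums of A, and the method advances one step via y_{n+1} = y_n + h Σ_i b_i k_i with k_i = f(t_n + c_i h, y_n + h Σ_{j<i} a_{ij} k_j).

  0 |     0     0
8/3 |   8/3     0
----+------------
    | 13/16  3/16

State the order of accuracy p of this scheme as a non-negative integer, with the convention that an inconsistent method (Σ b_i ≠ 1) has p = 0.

b = (13/16, 3/16)
c = (0, 8/3)
Σ b_i: 13/16·1 + 3/16·1 = 1 ✓
b·c: 3/16·8/3 = 1/2 ✓; 2 stages ⇒ order 2.

2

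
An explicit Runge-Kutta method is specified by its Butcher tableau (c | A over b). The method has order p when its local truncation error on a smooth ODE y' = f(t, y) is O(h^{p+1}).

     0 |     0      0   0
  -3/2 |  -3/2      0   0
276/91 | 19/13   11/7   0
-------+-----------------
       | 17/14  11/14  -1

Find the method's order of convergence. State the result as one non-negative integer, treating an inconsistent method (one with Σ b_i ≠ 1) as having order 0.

1

b = (17/14, 11/14, -1)
c = (0, -3/2, 276/91)
Ac = (0, 0, -33/14)
Σ b_i: 17/14·1 + 11/14·1 + (-1)·1 = 1 ✓
b·c: 11/14·(-3/2) + (-1)·276/91 = -219/52 ≠ 1/2 ⇒ order 1.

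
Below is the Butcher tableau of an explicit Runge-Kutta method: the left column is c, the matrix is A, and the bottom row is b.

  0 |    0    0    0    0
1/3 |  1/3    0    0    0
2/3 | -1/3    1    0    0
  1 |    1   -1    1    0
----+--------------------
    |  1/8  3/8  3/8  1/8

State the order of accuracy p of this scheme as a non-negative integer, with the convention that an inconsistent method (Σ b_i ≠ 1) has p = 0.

b = (1/8, 3/8, 3/8, 1/8)
c = (0, 1/3, 2/3, 1)
Ac = (0, 0, 1/3, 1/3)
Σ b_i: 1/8·1 + 3/8·1 + 3/8·1 + 1/8·1 = 1 ✓
b·c: 3/8·1/3 + 3/8·2/3 + 1/8·1 = 1/2 ✓
b·c²: 3/8·1/9 + 3/8·4/9 + 1/8·1 = 1/3 ✓
b·Ac: 3/8·1/3 + 1/8·1/3 = 1/6 ✓
b·c³: 3/8·1/27 + 3/8·8/27 + 1/8·1 = 1/4 ✓
b·(c∘Ac): 3/8·2/9 + 1/8·1/3 = 1/8 ✓
b·Ac²: 3/8·1/9 + 1/8·1/3 = 1/12 ✓
b·A²c: 1/8·1/3 = 1/24 ✓; 4 stages ⇒ order 4.

4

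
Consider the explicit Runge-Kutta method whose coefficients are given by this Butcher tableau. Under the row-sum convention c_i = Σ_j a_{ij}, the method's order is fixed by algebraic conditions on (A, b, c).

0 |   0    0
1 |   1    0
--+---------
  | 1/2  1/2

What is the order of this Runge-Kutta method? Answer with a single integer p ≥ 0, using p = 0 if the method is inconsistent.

b = (1/2, 1/2)
c = (0, 1)
Σ b_i: 1/2·1 + 1/2·1 = 1 ✓
b·c: 1/2·1 = 1/2 ✓; 2 stages ⇒ order 2.

2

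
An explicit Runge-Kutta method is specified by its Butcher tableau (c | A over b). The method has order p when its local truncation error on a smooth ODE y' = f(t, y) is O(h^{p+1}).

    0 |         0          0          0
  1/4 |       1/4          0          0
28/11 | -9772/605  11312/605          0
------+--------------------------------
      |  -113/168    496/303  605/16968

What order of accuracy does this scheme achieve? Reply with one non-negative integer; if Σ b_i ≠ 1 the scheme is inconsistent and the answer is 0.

b = (-113/168, 496/303, 605/16968)
c = (0, 1/4, 28/11)
Ac = (0, 0, 2828/605)
Σ b_i: (-113/168)·1 + 496/303·1 + 605/16968·1 = 1 ✓
b·c: 496/303·1/4 + 605/16968·28/11 = 1/2 ✓
b·c²: 496/303·1/16 + 605/16968·784/121 = 1/3 ✓
b·Ac: 605/16968·2828/605 = 1/6 ✓; 3 stages ⇒ order 3.

3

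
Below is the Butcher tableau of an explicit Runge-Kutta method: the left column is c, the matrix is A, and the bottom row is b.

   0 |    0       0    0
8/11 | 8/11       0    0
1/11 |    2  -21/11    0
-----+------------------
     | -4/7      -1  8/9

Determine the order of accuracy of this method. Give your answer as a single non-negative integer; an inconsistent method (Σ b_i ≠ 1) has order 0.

0

b = (-4/7, -1, 8/9)
c = (0, 8/11, 1/11)
Ac = (0, 0, -168/121)
Σ b_i: (-4/7)·1 + (-1)·1 + 8/9·1 = -43/63 ≠ 1 ⇒ order 0.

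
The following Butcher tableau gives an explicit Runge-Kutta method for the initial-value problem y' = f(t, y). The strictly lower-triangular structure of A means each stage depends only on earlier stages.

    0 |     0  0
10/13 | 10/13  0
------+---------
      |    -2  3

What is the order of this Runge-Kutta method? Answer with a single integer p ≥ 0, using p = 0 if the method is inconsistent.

1

b = (-2, 3)
c = (0, 10/13)
Σ b_i: (-2)·1 + 3·1 = 1 ✓
b·c: 3·10/13 = 30/13 ≠ 1/2 ⇒ order 1.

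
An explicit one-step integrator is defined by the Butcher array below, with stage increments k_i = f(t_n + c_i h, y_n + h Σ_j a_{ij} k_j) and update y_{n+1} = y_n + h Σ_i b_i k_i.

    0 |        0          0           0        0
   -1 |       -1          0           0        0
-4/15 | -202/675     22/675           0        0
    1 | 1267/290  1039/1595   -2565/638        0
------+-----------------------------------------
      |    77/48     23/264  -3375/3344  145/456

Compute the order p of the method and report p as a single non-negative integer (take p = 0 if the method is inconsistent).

b = (77/48, 23/264, -3375/3344, 145/456)
c = (0, -1, -4/15, 1)
Ac = (0, 0, -22/675, 61/145)
Σ b_i: 77/48·1 + 23/264·1 + (-3375/3344)·1 + 145/456·1 = 1 ✓
b·c: 23/264·(-1) + (-3375/3344)·(-4/15) + 145/456·1 = 1/2 ✓
b·c²: 23/264·1 + (-3375/3344)·16/225 + 145/456·1 = 1/3 ✓
b·Ac: (-3375/3344)·(-22/675) + 145/456·61/145 = 1/6 ✓
b·c³: 23/264·(-1) + (-3375/3344)·(-64/3375) + 145/456·1 = 1/4 ✓
b·(c∘Ac): (-3375/3344)·88/10125 + 145/456·61/145 = 1/8 ✓
b·Ac²: (-3375/3344)·22/675 + 145/456·53/145 = 1/12 ✓
b·A²c: 145/456·19/145 = 1/24 ✓; 4 stages ⇒ order 4.

4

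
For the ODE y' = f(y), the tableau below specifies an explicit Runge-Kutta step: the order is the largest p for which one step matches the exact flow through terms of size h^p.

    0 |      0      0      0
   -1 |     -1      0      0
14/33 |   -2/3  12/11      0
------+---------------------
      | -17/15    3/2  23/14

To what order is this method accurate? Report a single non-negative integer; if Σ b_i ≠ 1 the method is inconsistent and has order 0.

0

b = (-17/15, 3/2, 23/14)
c = (0, -1, 14/33)
Ac = (0, 0, -12/11)
Σ b_i: (-17/15)·1 + 3/2·1 + 23/14·1 = 211/105 ≠ 1 ⇒ order 0.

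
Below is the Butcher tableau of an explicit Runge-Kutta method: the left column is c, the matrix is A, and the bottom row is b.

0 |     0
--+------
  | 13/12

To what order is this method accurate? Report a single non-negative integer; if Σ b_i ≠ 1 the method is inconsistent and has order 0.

b = (13/12)
c = (0)
Σ b_i: 13/12·1 = 13/12 ≠ 1 ⇒ order 0.

0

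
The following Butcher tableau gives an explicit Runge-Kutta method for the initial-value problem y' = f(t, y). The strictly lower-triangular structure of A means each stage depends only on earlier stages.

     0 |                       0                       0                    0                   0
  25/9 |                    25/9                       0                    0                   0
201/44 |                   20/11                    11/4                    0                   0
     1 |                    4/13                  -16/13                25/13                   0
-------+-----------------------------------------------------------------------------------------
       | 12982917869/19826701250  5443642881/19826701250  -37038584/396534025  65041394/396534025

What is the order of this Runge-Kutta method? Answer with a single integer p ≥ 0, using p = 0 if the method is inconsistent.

3

b = (12982917869/19826701250, 5443642881/19826701250, -37038584/396534025, 65041394/396534025)
c = (0, 25/9, 201/44, 1)
Ac = (0, 0, 275/36, 2125/396)
Σ b_i: 12982917869/19826701250·1 + 5443642881/19826701250·1 + (-37038584/396534025)·1 + 65041394/396534025·1 = 1 ✓
b·c: 5443642881/19826701250·25/9 + (-37038584/396534025)·201/44 + 65041394/396534025·1 = 1/2 ✓
b·c²: 5443642881/19826701250·625/81 + (-37038584/396534025)·40401/1936 + 65041394/396534025·1 = 1/3 ✓
b·Ac: (-37038584/396534025)·275/36 + 65041394/396534025·2125/396 = 1/6 ✓
b·c³: 5443642881/19826701250·15625/729 + (-37038584/396534025)·8120601/85184 + 65041394/396534025·1 = -2690411579057/942164843400 ≠ 1/4 ⇒ order 3.
b·(c∘Ac): (-37038584/396534025)·1675/48 + 65041394/396534025·2125/396 = -339649064/142752249 ≠ 1/8
b·Ac²: (-37038584/396534025)·6875/324 + 65041394/396534025·62452025/2038608 = 1490769828329/489925718568 ≠ 1/12
b·A²c: 65041394/396534025·6875/468 = 8943191675/3711558474 ≠ 1/24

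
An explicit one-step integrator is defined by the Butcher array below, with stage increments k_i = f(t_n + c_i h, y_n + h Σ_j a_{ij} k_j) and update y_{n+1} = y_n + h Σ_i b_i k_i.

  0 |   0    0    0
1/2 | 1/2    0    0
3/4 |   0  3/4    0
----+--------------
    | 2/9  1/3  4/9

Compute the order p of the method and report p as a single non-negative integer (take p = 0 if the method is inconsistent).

3

b = (2/9, 1/3, 4/9)
c = (0, 1/2, 3/4)
Ac = (0, 0, 3/8)
Σ b_i: 2/9·1 + 1/3·1 + 4/9·1 = 1 ✓
b·c: 1/3·1/2 + 4/9·3/4 = 1/2 ✓
b·c²: 1/3·1/4 + 4/9·9/16 = 1/3 ✓
b·Ac: 4/9·3/8 = 1/6 ✓; 3 stages ⇒ order 3.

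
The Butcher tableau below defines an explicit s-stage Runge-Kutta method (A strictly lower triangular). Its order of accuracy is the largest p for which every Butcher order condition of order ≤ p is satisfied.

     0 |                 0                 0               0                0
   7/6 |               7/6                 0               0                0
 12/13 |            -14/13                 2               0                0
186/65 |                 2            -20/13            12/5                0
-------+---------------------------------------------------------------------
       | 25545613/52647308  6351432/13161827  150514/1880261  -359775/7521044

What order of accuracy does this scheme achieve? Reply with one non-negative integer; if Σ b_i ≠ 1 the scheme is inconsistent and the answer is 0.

3

b = (25545613/52647308, 6351432/13161827, 150514/1880261, -359775/7521044)
c = (0, 7/6, 12/13, 186/65)
Ac = (0, 0, 7/3, 82/195)
Σ b_i: 25545613/52647308·1 + 6351432/13161827·1 + 150514/1880261·1 + (-359775/7521044)·1 = 1 ✓
b·c: 6351432/13161827·7/6 + 150514/1880261·12/13 + (-359775/7521044)·186/65 = 1/2 ✓
b·c²: 6351432/13161827·49/36 + 150514/1880261·144/169 + (-359775/7521044)·34596/4225 = 1/3 ✓
b·Ac: 150514/1880261·7/3 + (-359775/7521044)·82/195 = 1/6 ✓
b·c³: 6351432/13161827·343/216 + 150514/1880261·1728/2197 + (-359775/7521044)·6434856/274625 = -4169768887/14299384905 ≠ 1/4 ⇒ order 3.
b·(c∘Ac): 150514/1880261·28/13 + (-359775/7521044)·5084/4225 = 2807395/24443393 ≠ 1/8
b·Ac²: 150514/1880261·49/18 + (-359775/7521044)·(-373/7605) = 193819391/879962148 ≠ 1/12
b·A²c: (-359775/7521044)·28/5 = -503685/1880261 ≠ 1/24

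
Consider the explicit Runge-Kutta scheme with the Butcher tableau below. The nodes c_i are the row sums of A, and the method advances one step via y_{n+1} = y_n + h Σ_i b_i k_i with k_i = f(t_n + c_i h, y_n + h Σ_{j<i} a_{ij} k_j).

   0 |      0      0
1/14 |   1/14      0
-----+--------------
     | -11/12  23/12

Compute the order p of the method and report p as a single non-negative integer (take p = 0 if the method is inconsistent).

b = (-11/12, 23/12)
c = (0, 1/14)
Σ b_i: (-11/12)·1 + 23/12·1 = 1 ✓
b·c: 23/12·1/14 = 23/168 ≠ 1/2 ⇒ order 1.

1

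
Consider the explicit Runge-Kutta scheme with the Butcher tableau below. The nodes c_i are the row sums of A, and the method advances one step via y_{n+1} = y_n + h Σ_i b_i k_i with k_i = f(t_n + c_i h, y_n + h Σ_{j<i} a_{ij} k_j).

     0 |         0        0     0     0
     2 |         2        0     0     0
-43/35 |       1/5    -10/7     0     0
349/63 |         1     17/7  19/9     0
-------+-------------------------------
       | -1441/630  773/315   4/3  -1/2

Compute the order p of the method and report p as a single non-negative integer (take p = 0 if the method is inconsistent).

b = (-1441/630, 773/315, 4/3, -1/2)
c = (0, 2, -43/35, 349/63)
Ac = (0, 0, -20/7, 713/315)
Σ b_i: (-1441/630)·1 + 773/315·1 + 4/3·1 + (-1/2)·1 = 1 ✓
b·c: 773/315·2 + 4/3·(-43/35) + (-1/2)·349/63 = 1/2 ✓
b·c²: 773/315·4 + 4/3·1849/1225 + (-1/2)·121801/3969 = -697681/198450 ≠ 1/3 ⇒ order 2.
b·Ac: 4/3·(-20/7) + (-1/2)·713/315 = -3113/630 ≠ 1/6

2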